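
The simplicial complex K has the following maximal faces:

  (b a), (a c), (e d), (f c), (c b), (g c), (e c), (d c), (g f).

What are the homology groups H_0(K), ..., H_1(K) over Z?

Take the total order a < b < c < d < e < f < g on the vertex set. Then K (dimension 1) consists of the simplices:

  0-simplices (7): a, b, c, d, e, f, g
  1-simplices (9): ab, ac, bc, cd, ce, cf, cg, de, fg

Hence C_0 ≅ Z^7, C_1 ≅ Z^9.

∂_1: C_1 → C_0 is given by ∂[p,q] = [q] − [p]. For instance
  ∂ac = c − a.
The resulting 7×9 matrix has rank 6, and its Smith normal form has invariant factors (1,1,1,1,1,1).

Now H_k = ker ∂_k / im ∂_{k+1}, so:

  H_0: rank C_0 − rank ∂_1 = 7 − 6 = 1, and the invariant factors of ∂_1 are all 1, so H_0 ≅ Z.
  H_1: rank ker ∂_1 − rank ∂_2 = (9 − 6) − 0 = 3, and there is no ∂_2, so H_1 ≅ Z^3.

H_0 = Z,  H_1 = Z^3.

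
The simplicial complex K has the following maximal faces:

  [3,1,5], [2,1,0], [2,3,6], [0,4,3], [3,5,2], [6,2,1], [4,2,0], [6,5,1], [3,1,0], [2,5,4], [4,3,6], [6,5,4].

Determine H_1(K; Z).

Take the total order 0 < 1 < 2 < 3 < 4 < 5 < 6 on the vertex set. Then K (dimension 2) consists of the simplices:

  0-simplices (7): [0], [1], [2], [3], [4], [5], [6]
  1-simplices (18): [0,1], [0,2], [0,3], [0,4], [1,2], [1,3], [1,5], [1,6], [2,3], [2,4], [2,5], [2,6], [3,4], [3,5], [3,6], [4,5], [4,6], [5,6]
  2-simplices (12): [0,1,2], [0,1,3], [0,2,4], [0,3,4], [1,2,6], [1,3,5], [1,5,6], [2,3,5], [2,3,6], [2,4,5], [3,4,6], [4,5,6]

giving chain groups C_0 ≅ Z^7, C_1 ≅ Z^18, C_2 ≅ Z^12.

The boundary map ∂_1: C_1 → C_0 maps an edge to its endpoints' difference, ∂[p,q] = q − p. For instance
  ∂[1,3] = [3] − [1].
The 7×18 boundary matrix has rank 6 and Smith normal form diag(1,1,1,1,1,1).

Boundary ∂_2: C_2 → C_1 maps a triangle to the signed sum of its edges. For instance
  ∂[0,1,3] = [1,3] − [0,3] + [0,1],
  ∂[2,3,6] = [3,6] − [2,6] + [2,3].
The 18×12 boundary matrix has rank 12 and Smith normal form diag(1,1,1,1,1,1,1,1,1,1,1,2).

Computing H_k = (kernel of ∂_k) / (image of ∂_{k+1}):

  H_1: rank ker ∂_1 − rank ∂_2 = (18 − 6) − 12 = 0, and ∂_2 has invariant factor 2 > 1, so H_1 = Z/2Z.

H_1 = Z/2Z.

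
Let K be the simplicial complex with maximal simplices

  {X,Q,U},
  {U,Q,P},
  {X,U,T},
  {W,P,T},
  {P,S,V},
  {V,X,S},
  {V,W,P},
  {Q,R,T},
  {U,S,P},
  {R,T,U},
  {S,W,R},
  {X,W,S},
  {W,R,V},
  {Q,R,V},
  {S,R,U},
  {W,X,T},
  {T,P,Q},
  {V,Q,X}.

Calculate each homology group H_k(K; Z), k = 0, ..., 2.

We work with the vertex ordering P < Q < R < S < T < U < V < W < X. The simplices of K, each written with vertices in increasing order, are:

  0-simplices (9): P, Q, R, S, T, U, V, W, X
  1-simplices (27): PQ, PS, PT, PU, PV, PW, QR, QT, QU, QV, QX, RS, RT, RU, RV, RW, SU, SV, SW, SX, TU, TW, TX, UX, VW, VX, WX
  2-simplices (18): PQT, PQU, PSU, PSV, PTW, PVW, QRT, QRV, QUX, QVX, RSU, RSW, RTU, RVW, SVX, SWX, TUX, TWX

Hence C_0 ≅ Z^9, C_1 ≅ Z^27, C_2 ≅ Z^18.

∂_1: C_1 → C_0 maps an edge to its endpoints' difference, ∂[p,q] = q − p.
As a 9×27 matrix over Z this has rank 8, with invariant factors (1,1,1,1,1,1,1,1).

The boundary map ∂_2: C_2 → C_1 maps a triangle to the signed sum of its edges. For instance
  ∂TUX = UX − TX + TU,
  ∂QRT = RT − QT + QR.
The resulting 27×18 matrix has rank 18, and its Smith normal form has invariant factors (1,1,1,1,1,1,1,1,1,1,1,1,1,1,1,1,1,2).

Now H_k = ker ∂_k / im ∂_{k+1}, so:

  H_0: rank C_0 − rank ∂_1 = 9 − 8 = 1, and the invariant factors of ∂_1 are all 1, so H_0 ≅ Z.
  H_1: rank ker ∂_1 − rank ∂_2 = (27 − 8) − 18 = 1, and ∂_2 has invariant factor 2 > 1, so H_1 ≅ Z ⊕ Z/2Z.
  H_2: rank ker ∂_2 − rank ∂_3 = (18 − 18) − 0 = 0, and there is no ∂_3, so H_2 ≅ 0.

(K is a triangulation of the Klein bottle.)

H_0 ≅ Z,  H_1 ≅ Z ⊕ Z/2Z,  H_2 = 0.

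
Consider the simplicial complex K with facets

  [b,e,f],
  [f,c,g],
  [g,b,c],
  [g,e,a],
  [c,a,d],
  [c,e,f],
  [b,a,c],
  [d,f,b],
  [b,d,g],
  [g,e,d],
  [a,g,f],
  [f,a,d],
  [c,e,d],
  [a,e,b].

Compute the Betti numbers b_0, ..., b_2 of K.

b_0 = 1, b_1 = 2, b_2 = 1.

Order the vertices as a < b < c < d < e < f < g. Listing each simplex with vertices in this order, K has dimension 2 with simplices:

  0-simplices (7): a, b, c, d, e, f, g
  1-simplices (21): ab, ac, ad, ae, af, ag, bc, bd, be, bf, bg, cd, ce, cf, cg, de, df, dg, ef, eg, fg
  2-simplices (14): abc, abe, acd, adf, aeg, afg, bcg, bdf, bdg, bef, cde, cef, cfg, deg

so the chain groups are C_0 ≅ Z^7, C_1 ≅ Z^21, C_2 ≅ Z^14.

∂_1: C_1 → C_0 is given by ∂[p,q] = [q] − [p]. For instance
  ∂bd = d − b.
The resulting 7×21 matrix has rank 6, and its Smith normal form has invariant factors (1,1,1,1,1,1).

Boundary ∂_2: C_2 → C_1 sends each 2-simplex [p,q,r] to [q,r] − [p,r] + [p,q]. For instance
  ∂cfg = fg − cg + cf,
  ∂abc = bc − ac + ab.
This gives a 21×14 integer matrix of rank 13; reducing to Smith normal form yields diagonal entries (1,1,1,1,1,1,1,1,1,1,1,1,1).

From H_k ≅ ker(∂_k) / im(∂_{k+1}) we obtain:

  H_0: rank C_0 − rank ∂_1 = 7 − 6 = 1, and the invariant factors of ∂_1 are all 1, so H_0 = Z.
  H_1: rank ker ∂_1 − rank ∂_2 = (21 − 6) − 13 = 2, and the invariant factors of ∂_2 are all 1, so H_1 = Z^2.
  H_2: rank ker ∂_2 − rank ∂_3 = (14 − 13) − 0 = 1, and there is no ∂_3, so H_2 = Z.

(K is a triangulation of the torus T^2.)

Hence the Betti numbers are b_0 = 1, b_1 = 2, b_2 = 1.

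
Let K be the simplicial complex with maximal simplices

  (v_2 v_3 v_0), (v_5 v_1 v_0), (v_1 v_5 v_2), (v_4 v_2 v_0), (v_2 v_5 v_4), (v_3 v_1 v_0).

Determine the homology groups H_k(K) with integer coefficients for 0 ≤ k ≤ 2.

We work with the vertex ordering v_0 < v_1 < v_2 < v_3 < v_4 < v_5. The simplices of K, each written with vertices in increasing order, are:

  0-simplices (6): [v_0], [v_1], [v_2], [v_3], [v_4], [v_5]
  1-simplices (12): [v_0,v_1], [v_0,v_2], [v_0,v_3], [v_0,v_4], [v_0,v_5], [v_1,v_2], [v_1,v_3], [v_1,v_5], [v_2,v_3], [v_2,v_4], [v_2,v_5], [v_4,v_5]
  2-simplices (6): [v_0,v_1,v_3], [v_0,v_1,v_5], [v_0,v_2,v_3], [v_0,v_2,v_4], [v_1,v_2,v_5], [v_2,v_4,v_5]

giving chain groups C_0 ≅ Z^6, C_1 ≅ Z^12, C_2 ≅ Z^6.

∂_1: C_1 → C_0 sends each edge [p,q] (with p < q) to q − p. For instance
  ∂[v_0,v_2] = [v_2] − [v_0].
This gives a 6×12 integer matrix of rank 5; reducing to Smith normal form yields diagonal entries (1,1,1,1,1).

∂_2: C_2 → C_1 maps a triangle to the signed sum of its edges. For instance
  ∂[v_1,v_2,v_5] = [v_2,v_5] − [v_1,v_5] + [v_1,v_2],
  ∂[v_0,v_2,v_3] = [v_2,v_3] − [v_0,v_3] + [v_0,v_2].
The resulting 12×6 matrix has rank 6, and its Smith normal form has invariant factors (1,1,1,1,1,1).

Computing H_k = (kernel of ∂_k) / (image of ∂_{k+1}):

  H_0: rank C_0 − rank ∂_1 = 6 − 5 = 1, and the invariant factors of ∂_1 are all 1, so H_0 ≅ Z.
  H_1: rank ker ∂_1 − rank ∂_2 = (12 − 5) − 6 = 1, and the invariant factors of ∂_2 are all 1, so H_1 ≅ Z.
  H_2: rank ker ∂_2 − rank ∂_3 = (6 − 6) − 0 = 0, and there is no ∂_3, so H_2 ≅ 0.

As a check, the Euler characteristic is 6 − 12 + 6 = 0, which agrees with 1 − 1 + 0 = 0.

H_0 = Z,  H_1 = Z,  H_2 = 0.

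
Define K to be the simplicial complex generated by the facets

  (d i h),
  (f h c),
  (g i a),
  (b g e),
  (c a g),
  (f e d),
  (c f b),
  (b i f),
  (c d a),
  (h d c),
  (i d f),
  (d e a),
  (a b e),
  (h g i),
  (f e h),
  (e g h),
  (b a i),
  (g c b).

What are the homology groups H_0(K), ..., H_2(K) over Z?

H_0 ≅ Z,  H_1 ≅ Z ⊕ Z/2,  H_2 = 0.

Take the total order a < b < c < d < e < f < g < h < i on the vertex set. Then K (dimension 2) consists of the simplices:

  0-simplices (9): a, b, c, d, e, f, g, h, i
  1-simplices (27): ab, ac, ad, ae, ag, ai, bc, be, bf, bg, bi, cd, cf, cg, ch, de, df, dh, di, ef, eg, eh, fh, fi, gh, gi, hi
  2-simplices (18): abe, abi, acd, acg, ade, agi, bcf, bcg, beg, bfi, cdh, cfh, def, dfi, dhi, efh, egh, ghi

giving chain groups C_0 ≅ Z^9, C_1 ≅ Z^27, C_2 ≅ Z^18.

Boundary ∂_1: C_1 → C_0 sends each edge [p,q] (with p < q) to q − p.
The 9×27 boundary matrix has rank 8 and Smith normal form diag(1,1,1,1,1,1,1,1).

∂_2: C_2 → C_1 maps a triangle to the signed sum of its edges. For instance
  ∂abi = bi − ai + ab,
  ∂def = ef − df + de.
The resulting 27×18 matrix has rank 18, and its Smith normal form has invariant factors (1,1,1,1,1,1,1,1,1,1,1,1,1,1,1,1,1,2).

Reading off H_k = ker ∂_k / im ∂_{k+1}:

  H_0: rank C_0 − rank ∂_1 = 9 − 8 = 1, and the invariant factors of ∂_1 are all 1, so H_0 ≅ Z.
  H_1: rank ker ∂_1 − rank ∂_2 = (27 − 8) − 18 = 1, and ∂_2 has invariant factor 2 > 1, so H_1 ≅ Z ⊕ Z/2.
  H_2: rank ker ∂_2 − rank ∂_3 = (18 − 18) − 0 = 0, and there is no ∂_3, so H_2 ≅ 0.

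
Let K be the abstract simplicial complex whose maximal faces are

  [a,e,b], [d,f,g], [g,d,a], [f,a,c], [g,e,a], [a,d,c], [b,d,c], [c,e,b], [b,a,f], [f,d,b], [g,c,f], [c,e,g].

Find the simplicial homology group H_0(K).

H_0 = Z.

Order the vertices as a < b < c < d < e < f < g. Listing each simplex with vertices in this order, K has dimension 2 with simplices:

  0-simplices (7): a, b, c, d, e, f, g
  1-simplices (18): ab, ac, ad, ae, af, ag, bc, bd, be, bf, cd, ce, cf, cg, df, dg, eg, fg
  2-simplices (12): abe, abf, acd, acf, adg, aeg, bcd, bce, bdf, ceg, cfg, dfg

giving chain groups C_0 ≅ Z^7, C_1 ≅ Z^18, C_2 ≅ Z^12.

Boundary ∂_1: C_1 → C_0 maps an edge to its endpoints' difference, ∂[p,q] = q − p.
As a 7×18 matrix over Z this has rank 6, with invariant factors (1,1,1,1,1,1).

Boundary ∂_2: C_2 → C_1 acts by ∂[p,q,r] = [q,r] − [p,r] + [p,q]. For instance
  ∂ceg = eg − cg + ce,
  ∂bcd = cd − bd + bc.
The resulting 18×12 matrix has rank 12, and its Smith normal form has invariant factors (1,1,1,1,1,1,1,1,1,1,1,2).

Now H_k = ker ∂_k / im ∂_{k+1}, so:

  H_0: rank C_0 − rank ∂_1 = 7 − 6 = 1, and the invariant factors of ∂_1 are all 1, so H_0 ≅ Z.

(K is a triangulation of the real projective plane RP^2.)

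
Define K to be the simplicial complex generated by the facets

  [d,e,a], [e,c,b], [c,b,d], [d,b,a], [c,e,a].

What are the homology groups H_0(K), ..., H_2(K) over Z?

Take the total order a < b < c < d < e on the vertex set. Then K (dimension 2) consists of the simplices:

  0-simplices (5): a, b, c, d, e
  1-simplices (10): ab, ac, ad, ae, bc, bd, be, cd, ce, de
  2-simplices (5): abd, ace, ade, bcd, bce

giving chain groups C_0 ≅ Z^5, C_1 ≅ Z^10, C_2 ≅ Z^5.

Boundary ∂_1: C_1 → C_0 maps an edge to its endpoints' difference, ∂[p,q] = q − p. For instance
  ∂bd = d − b.
The resulting 5×10 matrix has rank 4, and its Smith normal form has invariant factors (1,1,1,1).

∂_2: C_2 → C_1 acts by ∂[p,q,r] = [q,r] − [p,r] + [p,q]. For instance
  ∂ade = de − ae + ad,
  ∂bcd = cd − bd + bc.
This gives a 10×5 integer matrix of rank 5; reducing to Smith normal form yields diagonal entries (1,1,1,1,1).

Now H_k = ker ∂_k / im ∂_{k+1}, so:

  H_0: rank C_0 − rank ∂_1 = 5 − 4 = 1, and the invariant factors of ∂_1 are all 1, so H_0 = Z.
  H_1: rank ker ∂_1 − rank ∂_2 = (10 − 4) − 5 = 1, and the invariant factors of ∂_2 are all 1, so H_1 = Z.
  H_2: rank ker ∂_2 − rank ∂_3 = (5 − 5) − 0 = 0, and there is no ∂_3, so H_2 = 0.

As a check, the Euler characteristic is 5 − 10 + 5 = 0, which agrees with 1 − 1 + 0 = 0.
(K is a triangulation of the Möbius band.)

H_0 ≅ Z,  H_1 ≅ Z,  H_2 = 0.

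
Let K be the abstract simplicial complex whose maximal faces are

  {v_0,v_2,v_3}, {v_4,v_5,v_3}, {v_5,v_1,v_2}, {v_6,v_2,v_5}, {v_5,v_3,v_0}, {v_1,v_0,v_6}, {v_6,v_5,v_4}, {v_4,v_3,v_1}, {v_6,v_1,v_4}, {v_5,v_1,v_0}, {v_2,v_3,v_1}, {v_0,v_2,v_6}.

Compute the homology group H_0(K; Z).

Take the total order v_0 < v_1 < v_2 < v_3 < v_4 < v_5 < v_6 on the vertex set. Then K (dimension 2) consists of the simplices:

  0-simplices (7): [v_0], [v_1], [v_2], [v_3], [v_4], [v_5], [v_6]
  1-simplices (18): (18 of them)
  2-simplices (12): (12 of them)

Hence C_0 ≅ Z^7, C_1 ≅ Z^18, C_2 ≅ Z^12.

∂_1: C_1 → C_0 is given by ∂[p,q] = [q] − [p]. For instance
  ∂[v_0,v_2] = [v_2] − [v_0].
The resulting 7×18 matrix has rank 6, and its Smith normal form has invariant factors (1,1,1,1,1,1).

The boundary map ∂_2: C_2 → C_1 acts by ∂[p,q,r] = [q,r] − [p,r] + [p,q]. For instance
  ∂[v_1,v_3,v_4] = [v_3,v_4] − [v_1,v_4] + [v_1,v_3],
  ∂[v_0,v_1,v_6] = [v_1,v_6] − [v_0,v_6] + [v_0,v_1].
The resulting 18×12 matrix has rank 12, and its Smith normal form has invariant factors (1,1,1,1,1,1,1,1,1,1,1,2).

From H_k ≅ ker(∂_k) / im(∂_{k+1}) we obtain:

  H_0: rank C_0 − rank ∂_1 = 7 − 6 = 1, and the invariant factors of ∂_1 are all 1, so H_0 ≅ Z.

H_0 ≅ Z.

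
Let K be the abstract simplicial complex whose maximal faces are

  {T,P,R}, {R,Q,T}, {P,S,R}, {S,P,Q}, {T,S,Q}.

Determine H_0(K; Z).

Fix the vertex order P < Q < R < S < T and write every simplex with vertices in increasing order. Then dim K = 2 and the simplices of K are:

  0-simplices (5): P, Q, R, S, T
  1-simplices (10): PQ, PR, PS, PT, QR, QS, QT, RS, RT, ST
  2-simplices (5): PQS, PRS, PRT, QRT, QST

Hence C_0 ≅ Z^5, C_1 ≅ Z^10, C_2 ≅ Z^5.

Boundary ∂_1: C_1 → C_0 is given by ∂[p,q] = [q] − [p]. For instance
  ∂PQ = Q − P.
This gives a 5×10 integer matrix of rank 4; reducing to Smith normal form yields diagonal entries (1,1,1,1).

Boundary ∂_2: C_2 → C_1 sends each 2-simplex [p,q,r] to [q,r] − [p,r] + [p,q]. For instance
  ∂PRT = RT − PT + PR,
  ∂QRT = RT − QT + QR.
As a 10×5 matrix over Z this has rank 5, with invariant factors (1,1,1,1,1).

Now H_k = ker ∂_k / im ∂_{k+1}, so:

  H_0: rank C_0 − rank ∂_1 = 5 − 4 = 1, and the invariant factors of ∂_1 are all 1, so H_0 ≅ Z.

H_0 ≅ Z.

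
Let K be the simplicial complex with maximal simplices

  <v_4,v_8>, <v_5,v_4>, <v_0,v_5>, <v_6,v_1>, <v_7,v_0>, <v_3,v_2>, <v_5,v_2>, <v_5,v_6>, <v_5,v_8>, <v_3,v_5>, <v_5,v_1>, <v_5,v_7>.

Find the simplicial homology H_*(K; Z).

Take the total order v_0 < v_1 < v_2 < v_3 < v_4 < v_5 < v_6 < v_7 < v_8 on the vertex set. Then K (dimension 1) consists of the simplices:

  0-simplices (9): [v_0], [v_1], [v_2], [v_3], [v_4], [v_5], [v_6], [v_7], [v_8]
  1-simplices (12): [v_0,v_5], [v_0,v_7], [v_1,v_5], [v_1,v_6], [v_2,v_3], [v_2,v_5], [v_3,v_5], [v_4,v_5], [v_4,v_8], [v_5,v_6], [v_5,v_7], [v_5,v_8]

Hence C_0 ≅ Z^9, C_1 ≅ Z^12.

∂_1: C_1 → C_0 sends each edge [p,q] (with p < q) to q − p.
The resulting 9×12 matrix has rank 8, and its Smith normal form has invariant factors (1,1,1,1,1,1,1,1).

Now H_k = ker ∂_k / im ∂_{k+1}, so:

  H_0: rank C_0 − rank ∂_1 = 9 − 8 = 1, and the invariant factors of ∂_1 are all 1, so H_0 ≅ Z.
  H_1: rank ker ∂_1 − rank ∂_2 = (12 − 8) − 0 = 4, and there is no ∂_2, so H_1 ≅ Z^4.

(K is a triangulation of a wedge of 4 circles.)

H_0 = Z,  H_1 = Z^4.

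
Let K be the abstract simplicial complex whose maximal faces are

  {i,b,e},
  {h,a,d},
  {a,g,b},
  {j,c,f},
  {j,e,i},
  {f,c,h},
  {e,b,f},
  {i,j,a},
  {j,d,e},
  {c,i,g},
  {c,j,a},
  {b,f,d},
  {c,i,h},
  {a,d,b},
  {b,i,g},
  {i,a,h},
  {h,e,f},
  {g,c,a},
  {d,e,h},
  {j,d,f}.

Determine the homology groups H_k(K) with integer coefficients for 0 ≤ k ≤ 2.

H_0 ≅ Z,  H_1 ≅ Z ⊕ Z/2Z,  H_2 = 0.

Order the vertices as a < b < c < d < e < f < g < h < i < j. Listing each simplex with vertices in this order, K has dimension 2 with simplices:

  0-simplices (10): a, b, c, d, e, f, g, h, i, j
  1-simplices (30): ab, ac, ad, ag, ah, ai, aj, bd, be, bf, bg, bi, cf, cg, ch, ci, cj, de, df, dh, dj, ef, eh, ei, ej, fh, fj, gi, hi, ij
  2-simplices (20): abd, abg, acg, acj, adh, ahi, aij, bdf, bef, bei, bgi, cfh, cfj, cgi, chi, deh, dej, dfj, efh, eij

so the chain groups are C_0 ≅ Z^10, C_1 ≅ Z^30, C_2 ≅ Z^20.

∂_1: C_1 → C_0 maps an edge to its endpoints' difference, ∂[p,q] = q − p.
This gives a 10×30 integer matrix of rank 9; reducing to Smith normal form yields diagonal entries (1,1,1,1,1,1,1,1,1).

∂_2: C_2 → C_1 maps a triangle to the signed sum of its edges. For instance
  ∂abd = bd − ad + ab,
  ∂cfh = fh − ch + cf.
The 30×20 boundary matrix has rank 20 and Smith normal form diag(1,1,1,1,1,1,1,1,1,1,1,1,1,1,1,1,1,1,1,2).

Now H_k = ker ∂_k / im ∂_{k+1}, so:

  H_0: rank C_0 − rank ∂_1 = 10 − 9 = 1, and the invariant factors of ∂_1 are all 1, so H_0 ≅ Z.
  H_1: rank ker ∂_1 − rank ∂_2 = (30 − 9) − 20 = 1, and ∂_2 has invariant factor 2 > 1, so H_1 ≅ Z ⊕ Z/2Z.
  H_2: rank ker ∂_2 − rank ∂_3 = (20 − 20) − 0 = 0, and there is no ∂_3, so H_2 ≅ 0.

As a check, the Euler characteristic is 10 − 30 + 20 = 0, which agrees with 1 − 1 + 0 = 0.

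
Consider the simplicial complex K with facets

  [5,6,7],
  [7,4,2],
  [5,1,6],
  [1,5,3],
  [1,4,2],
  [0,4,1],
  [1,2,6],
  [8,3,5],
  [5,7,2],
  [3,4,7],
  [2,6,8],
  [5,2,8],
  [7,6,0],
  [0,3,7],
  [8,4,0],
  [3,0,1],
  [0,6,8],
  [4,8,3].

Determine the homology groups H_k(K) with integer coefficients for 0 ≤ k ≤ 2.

H_0 = Z,  H_1 = Z ⊕ Z/2,  H_2 = 0.

Fix the vertex order 0 < 1 < 2 < 3 < 4 < 5 < 6 < 7 < 8 and write every simplex with vertices in increasing order. Then dim K = 2 and the simplices of K are:

  0-simplices (9): [0], [1], [2], [3], [4], [5], [6], [7], [8]
  1-simplices (27): (27 of them)
  2-simplices (18): [0,1,3], [0,1,4], [0,3,7], [0,4,8], [0,6,7], [0,6,8], [1,2,4], [1,2,6], [1,3,5], [1,5,6], [2,4,7], [2,5,7], [2,5,8], [2,6,8], [3,4,7], [3,4,8], [3,5,8], [5,6,7]

giving chain groups C_0 ≅ Z^9, C_1 ≅ Z^27, C_2 ≅ Z^18.

∂_1: C_1 → C_0 maps an edge to its endpoints' difference, ∂[p,q] = q − p.
The resulting 9×27 matrix has rank 8, and its Smith normal form has invariant factors (1,1,1,1,1,1,1,1).

The boundary map ∂_2: C_2 → C_1 acts by ∂[p,q,r] = [q,r] − [p,r] + [p,q]. For instance
  ∂[0,1,3] = [1,3] − [0,3] + [0,1],
  ∂[3,4,7] = [4,7] − [3,7] + [3,4].
As a 27×18 matrix over Z this has rank 18, with invariant factors (1,1,1,1,1,1,1,1,1,1,1,1,1,1,1,1,1,2).

Computing H_k = (kernel of ∂_k) / (image of ∂_{k+1}):

  H_0: rank C_0 − rank ∂_1 = 9 − 8 = 1, and the invariant factors of ∂_1 are all 1, so H_0 = Z.
  H_1: rank ker ∂_1 − rank ∂_2 = (27 − 8) − 18 = 1, and ∂_2 has invariant factor 2 > 1, so H_1 = Z ⊕ Z/2.
  H_2: rank ker ∂_2 − rank ∂_3 = (18 − 18) − 0 = 0, and there is no ∂_3, so H_2 = 0.

(K is a triangulation of the Klein bottle.)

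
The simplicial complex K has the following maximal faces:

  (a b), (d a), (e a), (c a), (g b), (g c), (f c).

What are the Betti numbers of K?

b_0 = 1, b_1 = 1.

K has 7 vertices, 7 edges.
rank ∂_0 = 0, rank ∂_1 = 6 ⇒ b_0 = 7 − 0 − 6 = 1; all invariant factors of ∂_1 are 1 so no torsion. So H_0 = Z.
rank ∂_1 = 6, rank ∂_2 = 0 ⇒ b_1 = 7 − 6 − 0 = 1. So H_1 = Z.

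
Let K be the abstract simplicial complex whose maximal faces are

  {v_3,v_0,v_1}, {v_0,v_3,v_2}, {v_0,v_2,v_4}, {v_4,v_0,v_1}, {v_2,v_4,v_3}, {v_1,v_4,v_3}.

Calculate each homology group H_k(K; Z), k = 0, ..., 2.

Order the vertices as v_0 < v_1 < v_2 < v_3 < v_4. Listing each simplex with vertices in this order, K has dimension 2 with simplices:

  0-simplices (5): [v_0], [v_1], [v_2], [v_3], [v_4]
  1-simplices (9): [v_0,v_1], [v_0,v_2], [v_0,v_3], [v_0,v_4], [v_1,v_3], [v_1,v_4], [v_2,v_3], [v_2,v_4], [v_3,v_4]
  2-simplices (6): [v_0,v_1,v_3], [v_0,v_1,v_4], [v_0,v_2,v_3], [v_0,v_2,v_4], [v_1,v_3,v_4], [v_2,v_3,v_4]

so the chain groups are C_0 ≅ Z^5, C_1 ≅ Z^9, C_2 ≅ Z^6.

∂_1: C_1 → C_0 maps an edge to its endpoints' difference, ∂[p,q] = q − p. For instance
  ∂[v_2,v_3] = [v_3] − [v_2].
The 5×9 boundary matrix has rank 4 and Smith normal form diag(1,1,1,1).

The boundary map ∂_2: C_2 → C_1 maps a triangle to the signed sum of its edges. For instance
  ∂[v_1,v_3,v_4] = [v_3,v_4] − [v_1,v_4] + [v_1,v_3],
  ∂[v_0,v_2,v_3] = [v_2,v_3] − [v_0,v_3] + [v_0,v_2].
The resulting 9×6 matrix has rank 5, and its Smith normal form has invariant factors (1,1,1,1,1).

Computing H_k = (kernel of ∂_k) / (image of ∂_{k+1}):

  H_0: rank C_0 − rank ∂_1 = 5 − 4 = 1, and the invariant factors of ∂_1 are all 1, so H_0 = Z.
  H_1: rank ker ∂_1 − rank ∂_2 = (9 − 4) − 5 = 0, and the invariant factors of ∂_2 are all 1, so H_1 = 0.
  H_2: rank ker ∂_2 − rank ∂_3 = (6 − 5) − 0 = 1, and there is no ∂_3, so H_2 = Z.

H_0 ≅ Z,  H_1 = 0,  H_2 ≅ Z.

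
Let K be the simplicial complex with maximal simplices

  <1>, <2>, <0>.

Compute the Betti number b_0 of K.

We work with the vertex ordering 0 < 1 < 2. The simplices of K, each written with vertices in increasing order, are:

  0-simplices (3): [0], [1], [2]

giving chain groups C_0 ≅ Z^3.

Reading off H_k = ker ∂_k / im ∂_{k+1}:

  H_0: rank C_0 − rank ∂_1 = 3 − 0 = 3, and there is no ∂_1, so H_0 = Z^3.

(K is a triangulation of a set of 3 points.)

Hence the Betti numbers are b_0 = 3.

b_0 = 3.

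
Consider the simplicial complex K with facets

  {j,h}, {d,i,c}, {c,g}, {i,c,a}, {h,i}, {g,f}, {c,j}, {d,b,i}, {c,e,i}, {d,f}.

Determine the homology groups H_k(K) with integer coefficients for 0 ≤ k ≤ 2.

Fix the vertex order a < b < c < d < e < f < g < h < i < j and write every simplex with vertices in increasing order. Then dim K = 2 and the simplices of K are:

  0-simplices (10): a, b, c, d, e, f, g, h, i, j
  1-simplices (15): ac, ai, bd, bi, cd, ce, cg, ci, cj, df, di, ei, fg, hi, hj
  2-simplices (4): aci, bdi, cdi, cei

giving chain groups C_0 ≅ Z^10, C_1 ≅ Z^15, C_2 ≅ Z^4.

∂_1: C_1 → C_0 maps an edge to its endpoints' difference, ∂[p,q] = q − p. For instance
  ∂bi = i − b.
This gives a 10×15 integer matrix of rank 9; reducing to Smith normal form yields diagonal entries (1,1,1,1,1,1,1,1,1).

The boundary map ∂_2: C_2 → C_1 acts by ∂[p,q,r] = [q,r] − [p,r] + [p,q]. For instance
  ∂bdi = di − bi + bd,
  ∂cdi = di − ci + cd.
As a 15×4 matrix over Z this has rank 4, with invariant factors (1,1,1,1).

Now H_k = ker ∂_k / im ∂_{k+1}, so:

  H_0: rank C_0 − rank ∂_1 = 10 − 9 = 1, and the invariant factors of ∂_1 are all 1, so H_0 = Z.
  H_1: rank ker ∂_1 − rank ∂_2 = (15 − 9) − 4 = 2, and the invariant factors of ∂_2 are all 1, so H_1 = Z^2.
  H_2: rank ker ∂_2 − rank ∂_3 = (4 − 4) − 0 = 0, and there is no ∂_3, so H_2 = 0.

H_0 ≅ Z,  H_1 ≅ Z^2,  H_2 = 0.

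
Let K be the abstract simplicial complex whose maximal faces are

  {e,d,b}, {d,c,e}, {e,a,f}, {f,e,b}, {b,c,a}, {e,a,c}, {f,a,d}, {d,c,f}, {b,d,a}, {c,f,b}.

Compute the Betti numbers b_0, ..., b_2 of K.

b_0 = 1, b_1 = 0, b_2 = 0.

Take the total order a < b < c < d < e < f on the vertex set. Then K (dimension 2) consists of the simplices:

  0-simplices (6): a, b, c, d, e, f
  1-simplices (15): ab, ac, ad, ae, af, bc, bd, be, bf, cd, ce, cf, de, df, ef
  2-simplices (10): abc, abd, ace, adf, aef, bcf, bde, bef, cde, cdf

giving chain groups C_0 ≅ Z^6, C_1 ≅ Z^15, C_2 ≅ Z^10.

Boundary ∂_1: C_1 → C_0 sends each edge [p,q] (with p < q) to q − p.
This gives a 6×15 integer matrix of rank 5; reducing to Smith normal form yields diagonal entries (1,1,1,1,1).

The boundary map ∂_2: C_2 → C_1 maps a triangle to the signed sum of its edges. For instance
  ∂bde = de − be + bd,
  ∂aef = ef − af + ae.
The 15×10 boundary matrix has rank 10 and Smith normal form diag(1,1,1,1,1,1,1,1,1,2).

Now H_k = ker ∂_k / im ∂_{k+1}, so:

  H_0: rank C_0 − rank ∂_1 = 6 − 5 = 1, and the invariant factors of ∂_1 are all 1, so H_0 = Z.
  H_1: rank ker ∂_1 − rank ∂_2 = (15 − 5) − 10 = 0, and ∂_2 has invariant factor 2 > 1, so H_1 = Z/2Z.
  H_2: rank ker ∂_2 − rank ∂_3 = (10 − 10) − 0 = 0, and there is no ∂_3, so H_2 = 0.

Hence the Betti numbers are b_0 = 1, b_1 = 0, b_2 = 0.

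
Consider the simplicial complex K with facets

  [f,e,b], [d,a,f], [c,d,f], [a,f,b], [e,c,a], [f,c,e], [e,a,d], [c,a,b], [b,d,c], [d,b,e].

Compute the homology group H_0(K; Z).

H_0 ≅ Z.

We work with the vertex ordering a < b < c < d < e < f. The simplices of K, each written with vertices in increasing order, are:

  0-simplices (6): a, b, c, d, e, f
  1-simplices (15): ab, ac, ad, ae, af, bc, bd, be, bf, cd, ce, cf, de, df, ef
  2-simplices (10): abc, abf, ace, ade, adf, bcd, bde, bef, cdf, cef

so the chain groups are C_0 ≅ Z^6, C_1 ≅ Z^15, C_2 ≅ Z^10.

The boundary map ∂_1: C_1 → C_0 maps an edge to its endpoints' difference, ∂[p,q] = q − p. For instance
  ∂cf = f − c.
The 6×15 boundary matrix has rank 5 and Smith normal form diag(1,1,1,1,1).

∂_2: C_2 → C_1 sends each 2-simplex [p,q,r] to [q,r] − [p,r] + [p,q]. For instance
  ∂cdf = df − cf + cd,
  ∂bcd = cd − bd + bc.
As a 15×10 matrix over Z this has rank 10, with invariant factors (1,1,1,1,1,1,1,1,1,2).

From H_k ≅ ker(∂_k) / im(∂_{k+1}) we obtain:

  H_0: rank C_0 − rank ∂_1 = 6 − 5 = 1, and the invariant factors of ∂_1 are all 1, so H_0 = Z.

(K is a triangulation of the real projective plane RP^2.)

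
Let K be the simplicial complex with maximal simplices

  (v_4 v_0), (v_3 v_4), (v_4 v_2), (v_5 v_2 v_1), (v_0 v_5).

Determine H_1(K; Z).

We work with the vertex ordering v_0 < v_1 < v_2 < v_3 < v_4 < v_5. The simplices of K, each written with vertices in increasing order, are:

  0-simplices (6): [v_0], [v_1], [v_2], [v_3], [v_4], [v_5]
  1-simplices (7): [v_0,v_4], [v_0,v_5], [v_1,v_2], [v_1,v_5], [v_2,v_4], [v_2,v_5], [v_3,v_4]
  2-simplices (1): [v_1,v_2,v_5]

Hence C_0 ≅ Z^6, C_1 ≅ Z^7, C_2 ≅ Z^1.

The boundary map ∂_1: C_1 → C_0 maps an edge to its endpoints' difference, ∂[p,q] = q − p. For instance
  ∂[v_0,v_4] = [v_4] − [v_0].
The resulting 6×7 matrix has rank 5, and its Smith normal form has invariant factors (1,1,1,1,1).

The boundary map ∂_2: C_2 → C_1 maps a triangle to the signed sum of its edges. For instance
  ∂[v_1,v_2,v_5] = [v_2,v_5] − [v_1,v_5] + [v_1,v_2].
This gives a 7×1 integer matrix of rank 1; reducing to Smith normal form yields diagonal entries (1).

Computing H_k = (kernel of ∂_k) / (image of ∂_{k+1}):

  H_1: rank ker ∂_1 − rank ∂_2 = (7 − 5) − 1 = 1, and the invariant factors of ∂_2 are all 1, so H_1 = Z.

H_1 ≅ Z.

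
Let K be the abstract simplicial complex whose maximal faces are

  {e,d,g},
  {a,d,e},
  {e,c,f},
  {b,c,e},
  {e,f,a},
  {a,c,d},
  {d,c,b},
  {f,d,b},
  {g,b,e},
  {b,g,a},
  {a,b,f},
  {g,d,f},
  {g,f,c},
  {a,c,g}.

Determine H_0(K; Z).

H_0 = Z.

Take the total order a < b < c < d < e < f < g on the vertex set. Then K (dimension 2) consists of the simplices:

  0-simplices (7): a, b, c, d, e, f, g
  1-simplices (21): ab, ac, ad, ae, af, ag, bc, bd, be, bf, bg, cd, ce, cf, cg, de, df, dg, ef, eg, fg
  2-simplices (14): abf, abg, acd, acg, ade, aef, bcd, bce, bdf, beg, cef, cfg, deg, dfg

giving chain groups C_0 ≅ Z^7, C_1 ≅ Z^21, C_2 ≅ Z^14.

The boundary map ∂_1: C_1 → C_0 is given by ∂[p,q] = [q] − [p].
As a 7×21 matrix over Z this has rank 6, with invariant factors (1,1,1,1,1,1).

The boundary map ∂_2: C_2 → C_1 acts by ∂[p,q,r] = [q,r] − [p,r] + [p,q]. For instance
  ∂bce = ce − be + bc,
  ∂abf = bf − af + ab.
As a 21×14 matrix over Z this has rank 13, with invariant factors (1,1,1,1,1,1,1,1,1,1,1,1,1).

Reading off H_k = ker ∂_k / im ∂_{k+1}:

  H_0: rank C_0 − rank ∂_1 = 7 − 6 = 1, and the invariant factors of ∂_1 are all 1, so H_0 = Z.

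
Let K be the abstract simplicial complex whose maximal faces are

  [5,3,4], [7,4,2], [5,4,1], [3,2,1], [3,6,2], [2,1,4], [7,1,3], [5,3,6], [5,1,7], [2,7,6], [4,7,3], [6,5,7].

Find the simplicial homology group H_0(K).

Fix the vertex order 1 < 2 < 3 < 4 < 5 < 6 < 7 and write every simplex with vertices in increasing order. Then dim K = 2 and the simplices of K are:

  0-simplices (7): [1], [2], [3], [4], [5], [6], [7]
  1-simplices (18): [1,2], [1,3], [1,4], [1,5], [1,7], [2,3], [2,4], [2,6], [2,7], [3,4], [3,5], [3,6], [3,7], [4,5], [4,7], [5,6], [5,7], [6,7]
  2-simplices (12): [1,2,3], [1,2,4], [1,3,7], [1,4,5], [1,5,7], [2,3,6], [2,4,7], [2,6,7], [3,4,5], [3,4,7], [3,5,6], [5,6,7]

giving chain groups C_0 ≅ Z^7, C_1 ≅ Z^18, C_2 ≅ Z^12.

Boundary ∂_1: C_1 → C_0 maps an edge to its endpoints' difference, ∂[p,q] = q − p.
As a 7×18 matrix over Z this has rank 6, with invariant factors (1,1,1,1,1,1).

Boundary ∂_2: C_2 → C_1 sends each 2-simplex [p,q,r] to [q,r] − [p,r] + [p,q]. For instance
  ∂[2,3,6] = [3,6] − [2,6] + [2,3],
  ∂[3,5,6] = [5,6] − [3,6] + [3,5].
The 18×12 boundary matrix has rank 12 and Smith normal form diag(1,1,1,1,1,1,1,1,1,1,1,2).

From H_k ≅ ker(∂_k) / im(∂_{k+1}) we obtain:

  H_0: rank C_0 − rank ∂_1 = 7 − 6 = 1, and the invariant factors of ∂_1 are all 1, so H_0 ≅ Z.

(K is a triangulation of the real projective plane RP^2.)

H_0 ≅ Z.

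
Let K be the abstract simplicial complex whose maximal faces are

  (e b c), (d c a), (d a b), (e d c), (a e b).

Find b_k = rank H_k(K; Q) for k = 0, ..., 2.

Fix the vertex order a < b < c < d < e and write every simplex with vertices in increasing order. Then dim K = 2 and the simplices of K are:

  0-simplices (5): a, b, c, d, e
  1-simplices (10): ab, ac, ad, ae, bc, bd, be, cd, ce, de
  2-simplices (5): abd, abe, acd, bce, cde

so the chain groups are C_0 ≅ Z^5, C_1 ≅ Z^10, C_2 ≅ Z^5.

∂_1: C_1 → C_0 maps an edge to its endpoints' difference, ∂[p,q] = q − p.
The resulting 5×10 matrix has rank 4, and its Smith normal form has invariant factors (1,1,1,1).

The boundary map ∂_2: C_2 → C_1 maps a triangle to the signed sum of its edges. For instance
  ∂abe = be − ae + ab,
  ∂acd = cd − ad + ac.
This gives a 10×5 integer matrix of rank 5; reducing to Smith normal form yields diagonal entries (1,1,1,1,1).

Reading off H_k = ker ∂_k / im ∂_{k+1}:

  H_0: rank C_0 − rank ∂_1 = 5 − 4 = 1, and the invariant factors of ∂_1 are all 1, so H_0 = Z.
  H_1: rank ker ∂_1 − rank ∂_2 = (10 − 4) − 5 = 1, and the invariant factors of ∂_2 are all 1, so H_1 = Z.
  H_2: rank ker ∂_2 − rank ∂_3 = (5 − 5) − 0 = 0, and there is no ∂_3, so H_2 = 0.

As a check, the Euler characteristic is 5 − 10 + 5 = 0, which agrees with 1 − 1 + 0 = 0.

Hence the Betti numbers are b_0 = 1, b_1 = 1, b_2 = 0.

b_0 = 1, b_1 = 1, b_2 = 0.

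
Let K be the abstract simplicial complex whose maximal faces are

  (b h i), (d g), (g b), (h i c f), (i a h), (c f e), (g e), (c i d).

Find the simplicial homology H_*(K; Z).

Fix the vertex order a < b < c < d < e < f < g < h < i and write every simplex with vertices in increasing order. Then dim K = 3 and the simplices of K are:

  0-simplices (9): a, b, c, d, e, f, g, h, i
  1-simplices (17): ah, ai, bg, bh, bi, cd, ce, cf, ch, ci, dg, di, ef, eg, fh, fi, hi
  2-simplices (8): ahi, bhi, cdi, cef, cfh, cfi, chi, fhi
  3-simplices (1): cfhi

giving chain groups C_0 ≅ Z^9, C_1 ≅ Z^17, C_2 ≅ Z^8, C_3 ≅ Z^1.

Boundary ∂_1: C_1 → C_0 maps an edge to its endpoints' difference, ∂[p,q] = q − p. For instance
  ∂fh = h − f.
The 9×17 boundary matrix has rank 8 and Smith normal form diag(1,1,1,1,1,1,1,1).

Boundary ∂_2: C_2 → C_1 acts by ∂[p,q,r] = [q,r] − [p,r] + [p,q]. For instance
  ∂fhi = hi − fi + fh,
  ∂bhi = hi − bi + bh.
The resulting 17×8 matrix has rank 7, and its Smith normal form has invariant factors (1,1,1,1,1,1,1).

∂_3: C_3 → C_2 sends each 3-simplex σ to the alternating sum Σ_i (−1)^i (σ with its i-th vertex removed). For instance
  ∂cfhi = fhi − chi + cfi − cfh.
As a 8×1 matrix over Z this has rank 1, with invariant factors (1).

Computing H_k = (kernel of ∂_k) / (image of ∂_{k+1}):

  H_0: rank C_0 − rank ∂_1 = 9 − 8 = 1, and the invariant factors of ∂_1 are all 1, so H_0 = Z.
  H_1: rank ker ∂_1 − rank ∂_2 = (17 − 8) − 7 = 2, and the invariant factors of ∂_2 are all 1, so H_1 = Z^2.
  H_2: rank ker ∂_2 − rank ∂_3 = (8 − 7) − 1 = 0, and the invariant factors of ∂_3 are all 1, so H_2 = 0.
  H_3: rank ker ∂_3 − rank ∂_4 = (1 − 1) − 0 = 0, and there is no ∂_4, so H_3 = 0.

H_0 = Z,  H_1 = Z^2,  H_2 = 0,  H_3 = 0.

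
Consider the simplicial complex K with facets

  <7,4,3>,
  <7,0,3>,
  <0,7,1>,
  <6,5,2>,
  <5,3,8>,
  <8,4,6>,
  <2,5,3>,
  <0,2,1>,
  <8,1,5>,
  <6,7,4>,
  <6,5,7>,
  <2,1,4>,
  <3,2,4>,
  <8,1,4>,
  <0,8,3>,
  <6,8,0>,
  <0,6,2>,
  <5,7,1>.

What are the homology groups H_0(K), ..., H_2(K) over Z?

Fix the vertex order 0 < 1 < 2 < 3 < 4 < 5 < 6 < 7 < 8 and write every simplex with vertices in increasing order. Then dim K = 2 and the simplices of K are:

  0-simplices (9): [0], [1], [2], [3], [4], [5], [6], [7], [8]
  1-simplices (27): (27 of them)
  2-simplices (18): [0,1,2], [0,1,7], [0,2,6], [0,3,7], [0,3,8], [0,6,8], [1,2,4], [1,4,8], [1,5,7], [1,5,8], [2,3,4], [2,3,5], [2,5,6], [3,4,7], [3,5,8], [4,6,7], [4,6,8], [5,6,7]

so the chain groups are C_0 ≅ Z^9, C_1 ≅ Z^27, C_2 ≅ Z^18.

The boundary map ∂_1: C_1 → C_0 sends each edge [p,q] (with p < q) to q − p. For instance
  ∂[1,5] = [5] − [1].
The resulting 9×27 matrix has rank 8, and its Smith normal form has invariant factors (1,1,1,1,1,1,1,1).

Boundary ∂_2: C_2 → C_1 sends each 2-simplex [p,q,r] to [q,r] − [p,r] + [p,q]. For instance
  ∂[2,5,6] = [5,6] − [2,6] + [2,5],
  ∂[1,5,8] = [5,8] − [1,8] + [1,5].
The resulting 27×18 matrix has rank 17, and its Smith normal form has invariant factors (1,1,1,1,1,1,1,1,1,1,1,1,1,1,1,1,1).

Computing H_k = (kernel of ∂_k) / (image of ∂_{k+1}):

  H_0: rank C_0 − rank ∂_1 = 9 − 8 = 1, and the invariant factors of ∂_1 are all 1, so H_0 ≅ Z.
  H_1: rank ker ∂_1 − rank ∂_2 = (27 − 8) − 17 = 2, and the invariant factors of ∂_2 are all 1, so H_1 ≅ Z^2.
  H_2: rank ker ∂_2 − rank ∂_3 = (18 − 17) − 0 = 1, and there is no ∂_3, so H_2 ≅ Z.

As a check, the Euler characteristic is 9 − 27 + 18 = 0, which agrees with 1 − 2 + 1 = 0.

H_0 ≅ Z,  H_1 ≅ Z^2,  H_2 ≅ Z.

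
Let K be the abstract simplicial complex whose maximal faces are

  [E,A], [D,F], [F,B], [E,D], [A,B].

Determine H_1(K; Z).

H_1 = Z.

Order the vertices as A < B < D < E < F. Listing each simplex with vertices in this order, K has dimension 1 with simplices:

  0-simplices (5): A, B, D, E, F
  1-simplices (5): AB, AE, BF, DE, DF

giving chain groups C_0 ≅ Z^5, C_1 ≅ Z^5.

∂_1: C_1 → C_0 sends each edge [p,q] (with p < q) to q − p. For instance
  ∂BF = F − B.
The resulting 5×5 matrix has rank 4, and its Smith normal form has invariant factors (1,1,1,1).

Reading off H_k = ker ∂_k / im ∂_{k+1}:

  H_1: rank ker ∂_1 − rank ∂_2 = (5 − 4) − 0 = 1, and there is no ∂_2, so H_1 ≅ Z.

(K is a triangulation of the circle S^1.)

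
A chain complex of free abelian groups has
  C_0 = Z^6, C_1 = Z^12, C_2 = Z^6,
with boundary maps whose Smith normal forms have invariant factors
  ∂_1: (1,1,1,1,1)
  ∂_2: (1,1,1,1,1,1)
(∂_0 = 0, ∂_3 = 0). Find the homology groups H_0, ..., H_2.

H_0: b_0 = 6 − 0 − 5 = 1; torsion from ∂_1 factors > 1: none. So H_0 = Z.
H_1: b_1 = 12 − 5 − 6 = 1; torsion from ∂_2 factors > 1: none. So H_1 = Z.
H_2: b_2 = 6 − 6 − 0 = 0; torsion from ∂_3 factors > 1: none. So H_2 = 0.

H_0 = Z,  H_1 = Z,  H_2 = 0.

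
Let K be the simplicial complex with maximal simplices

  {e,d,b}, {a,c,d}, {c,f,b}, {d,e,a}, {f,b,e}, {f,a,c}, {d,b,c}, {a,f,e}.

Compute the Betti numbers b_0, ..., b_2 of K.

b_0 = 1, b_1 = 0, b_2 = 1.

Take the total order a < b < c < d < e < f on the vertex set. Then K (dimension 2) consists of the simplices:

  0-simplices (6): a, b, c, d, e, f
  1-simplices (12): ac, ad, ae, af, bc, bd, be, bf, cd, cf, de, ef
  2-simplices (8): acd, acf, ade, aef, bcd, bcf, bde, bef

Hence C_0 ≅ Z^6, C_1 ≅ Z^12, C_2 ≅ Z^8.

∂_1: C_1 → C_0 is given by ∂[p,q] = [q] − [p].
This gives a 6×12 integer matrix of rank 5; reducing to Smith normal form yields diagonal entries (1,1,1,1,1).

Boundary ∂_2: C_2 → C_1 sends each 2-simplex [p,q,r] to [q,r] − [p,r] + [p,q]. For instance
  ∂aef = ef − af + ae,
  ∂bef = ef − bf + be.
This gives a 12×8 integer matrix of rank 7; reducing to Smith normal form yields diagonal entries (1,1,1,1,1,1,1).

Reading off H_k = ker ∂_k / im ∂_{k+1}:

  H_0: rank C_0 − rank ∂_1 = 6 − 5 = 1, and the invariant factors of ∂_1 are all 1, so H_0 = Z.
  H_1: rank ker ∂_1 − rank ∂_2 = (12 − 5) − 7 = 0, and the invariant factors of ∂_2 are all 1, so H_1 = 0.
  H_2: rank ker ∂_2 − rank ∂_3 = (8 − 7) − 0 = 1, and there is no ∂_3, so H_2 = Z.

(K is a triangulation of the 2-sphere S^2.)

Hence the Betti numbers are b_0 = 1, b_1 = 0, b_2 = 1.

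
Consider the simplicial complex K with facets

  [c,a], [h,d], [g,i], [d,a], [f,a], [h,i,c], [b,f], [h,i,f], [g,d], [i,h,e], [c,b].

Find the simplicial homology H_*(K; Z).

H_0 ≅ Z,  H_1 ≅ Z^4,  H_2 = 0.

Fix the vertex order a < b < c < d < e < f < g < h < i and write every simplex with vertices in increasing order. Then dim K = 2 and the simplices of K are:

  0-simplices (9): a, b, c, d, e, f, g, h, i
  1-simplices (15): ac, ad, af, bc, bf, ch, ci, dg, dh, eh, ei, fh, fi, gi, hi
  2-simplices (3): chi, ehi, fhi

giving chain groups C_0 ≅ Z^9, C_1 ≅ Z^15, C_2 ≅ Z^3.

∂_1: C_1 → C_0 is given by ∂[p,q] = [q] − [p].
This gives a 9×15 integer matrix of rank 8; reducing to Smith normal form yields diagonal entries (1,1,1,1,1,1,1,1).

The boundary map ∂_2: C_2 → C_1 maps a triangle to the signed sum of its edges. For instance
  ∂ehi = hi − ei + eh,
  ∂chi = hi − ci + ch.
As a 15×3 matrix over Z this has rank 3, with invariant factors (1,1,1).

From H_k ≅ ker(∂_k) / im(∂_{k+1}) we obtain:

  H_0: rank C_0 − rank ∂_1 = 9 − 8 = 1, and the invariant factors of ∂_1 are all 1, so H_0 ≅ Z.
  H_1: rank ker ∂_1 − rank ∂_2 = (15 − 8) − 3 = 4, and the invariant factors of ∂_2 are all 1, so H_1 ≅ Z^4.
  H_2: rank ker ∂_2 − rank ∂_3 = (3 − 3) − 0 = 0, and there is no ∂_3, so H_2 ≅ 0.

As a check, the Euler characteristic is 9 − 15 + 3 = -3, which agrees with 1 − 4 + 0 = -3.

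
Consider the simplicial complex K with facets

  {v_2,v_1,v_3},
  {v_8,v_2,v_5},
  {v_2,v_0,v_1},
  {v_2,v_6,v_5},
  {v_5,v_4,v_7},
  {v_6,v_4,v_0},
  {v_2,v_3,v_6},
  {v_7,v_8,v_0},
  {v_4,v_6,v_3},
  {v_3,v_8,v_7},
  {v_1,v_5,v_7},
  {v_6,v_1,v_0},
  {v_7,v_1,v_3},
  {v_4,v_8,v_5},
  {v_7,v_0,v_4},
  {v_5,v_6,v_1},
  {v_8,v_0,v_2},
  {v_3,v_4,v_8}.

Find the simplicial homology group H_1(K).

H_1 = Z ⊕ Z/2.

Fix the vertex order v_0 < v_1 < v_2 < v_3 < v_4 < v_5 < v_6 < v_7 < v_8 and write every simplex with vertices in increasing order. Then dim K = 2 and the simplices of K are:

  0-simplices (9): [v_0], [v_1], [v_2], [v_3], [v_4], [v_5], [v_6], [v_7], [v_8]
  1-simplices (27): (27 of them)
  2-simplices (18): (18 of them)

Hence C_0 ≅ Z^9, C_1 ≅ Z^27, C_2 ≅ Z^18.

Boundary ∂_1: C_1 → C_0 sends each edge [p,q] (with p < q) to q − p.
As a 9×27 matrix over Z this has rank 8, with invariant factors (1,1,1,1,1,1,1,1).

Boundary ∂_2: C_2 → C_1 acts by ∂[p,q,r] = [q,r] − [p,r] + [p,q]. For instance
  ∂[v_0,v_4,v_7] = [v_4,v_7] − [v_0,v_7] + [v_0,v_4],
  ∂[v_1,v_2,v_3] = [v_2,v_3] − [v_1,v_3] + [v_1,v_2].
The 27×18 boundary matrix has rank 18 and Smith normal form diag(1,1,1,1,1,1,1,1,1,1,1,1,1,1,1,1,1,2).

Now H_k = ker ∂_k / im ∂_{k+1}, so:

  H_1: rank ker ∂_1 − rank ∂_2 = (27 − 8) − 18 = 1, and ∂_2 has invariant factor 2 > 1, so H_1 = Z ⊕ Z/2.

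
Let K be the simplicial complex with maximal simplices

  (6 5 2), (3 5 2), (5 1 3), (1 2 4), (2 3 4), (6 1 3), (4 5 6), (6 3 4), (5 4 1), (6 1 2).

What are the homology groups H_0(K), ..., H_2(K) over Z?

Fix the vertex order 1 < 2 < 3 < 4 < 5 < 6 and write every simplex with vertices in increasing order. Then dim K = 2 and the simplices of K are:

  0-simplices (6): [1], [2], [3], [4], [5], [6]
  1-simplices (15): [1,2], [1,3], [1,4], [1,5], [1,6], [2,3], [2,4], [2,5], [2,6], [3,4], [3,5], [3,6], [4,5], [4,6], [5,6]
  2-simplices (10): [1,2,4], [1,2,6], [1,3,5], [1,3,6], [1,4,5], [2,3,4], [2,3,5], [2,5,6], [3,4,6], [4,5,6]

so the chain groups are C_0 ≅ Z^6, C_1 ≅ Z^15, C_2 ≅ Z^10.

The boundary map ∂_1: C_1 → C_0 sends each edge [p,q] (with p < q) to q − p. For instance
  ∂[3,4] = [4] − [3].
The 6×15 boundary matrix has rank 5 and Smith normal form diag(1,1,1,1,1).

The boundary map ∂_2: C_2 → C_1 acts by ∂[p,q,r] = [q,r] − [p,r] + [p,q]. For instance
  ∂[4,5,6] = [5,6] − [4,6] + [4,5],
  ∂[1,2,6] = [2,6] − [1,6] + [1,2].
The resulting 15×10 matrix has rank 10, and its Smith normal form has invariant factors (1,1,1,1,1,1,1,1,1,2).

Computing H_k = (kernel of ∂_k) / (image of ∂_{k+1}):

  H_0: rank C_0 − rank ∂_1 = 6 − 5 = 1, and the invariant factors of ∂_1 are all 1, so H_0 ≅ Z.
  H_1: rank ker ∂_1 − rank ∂_2 = (15 − 5) − 10 = 0, and ∂_2 has invariant factor 2 > 1, so H_1 ≅ Z/2.
  H_2: rank ker ∂_2 − rank ∂_3 = (10 − 10) − 0 = 0, and there is no ∂_3, so H_2 ≅ 0.

As a check, the Euler characteristic is 6 − 15 + 10 = 1, which agrees with 1 − 0 + 0 = 1.

H_0 ≅ Z,  H_1 ≅ Z/2,  H_2 = 0.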